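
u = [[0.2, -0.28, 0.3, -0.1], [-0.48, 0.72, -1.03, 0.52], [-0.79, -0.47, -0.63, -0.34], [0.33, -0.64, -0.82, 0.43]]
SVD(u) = [[-0.24, -0.21, 0.04, -0.95], [0.78, 0.52, 0.13, -0.31], [0.42, -0.47, -0.77, -0.03], [0.38, -0.68, 0.62, 0.08]] @ diag([1.666529616337988, 1.1404657226080588, 0.9762750854969628, 0.026531695428920365]) @ [[-0.38, 0.11, -0.88, 0.27], [-0.13, 0.96, 0.22, 0.14], [0.78, 0.05, -0.14, 0.61], [0.48, 0.26, -0.4, -0.73]]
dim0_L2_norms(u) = [1.0, 1.11, 1.49, 0.76]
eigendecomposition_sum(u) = [[0.08-0.00j, 0.04-0.00j, 0.09+0.00j, 0.01-0.00j], [-0.24+0.00j, -0.13+0.00j, (-0.28-0j), (-0.04+0j)], [(-0.69+0j), (-0.39+0j), -0.83-0.00j, (-0.11+0j)], [-0.53+0.00j, -0.30+0.00j, -0.64-0.00j, -0.08+0.00j]] + [[-0.04+0.00j, (-0.01+0j), (-0-0j), 0.00+0.00j],[(-0.02+0j), -0.01+0.00j, -0.00-0.00j, 0j],[0.03-0.00j, (0.01-0j), 0.00+0.00j, -0.00-0.00j],[(0.06-0j), (0.02-0j), 0j, -0.01-0.00j]] + [[(0.08+0.14j), (-0.15+0.02j), (0.11-0.12j), -0.06+0.17j], [-0.11-0.43j, (0.43+0.06j), (-0.37+0.24j), (0.28-0.4j)], [(-0.07+0.08j), -0.05-0.09j, (0.1+0.04j), (-0.11+0j)], [(0.4+0.04j), (-0.18+0.35j), (-0.09-0.39j), (0.26+0.36j)]] + [[0.08-0.14j, -0.15-0.02j, 0.11+0.12j, (-0.06-0.17j)], [-0.11+0.43j, (0.43-0.06j), -0.37-0.24j, (0.28+0.4j)], [-0.07-0.08j, -0.05+0.09j, (0.1-0.04j), -0.11-0.00j], [0.40-0.04j, -0.18-0.35j, -0.09+0.39j, 0.26-0.36j]]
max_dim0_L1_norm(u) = 2.78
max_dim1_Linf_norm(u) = 1.03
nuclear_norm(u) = 3.81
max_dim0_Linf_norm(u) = 1.03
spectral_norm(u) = 1.67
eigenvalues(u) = [(-0.97+0j), (-0.05+0j), (0.87+0.6j), (0.87-0.6j)]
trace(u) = 0.72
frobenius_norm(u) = 2.24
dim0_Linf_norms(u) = [0.79, 0.72, 1.03, 0.52]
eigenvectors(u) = [[(0.08+0j), 0.48+0.00j, (-0.25+0.07j), -0.25-0.07j],[-0.26+0.00j, 0.24+0.00j, (0.7+0j), (0.7-0j)],[(-0.76+0j), (-0.42+0j), -0.10-0.13j, (-0.1+0.13j)],[-0.59+0.00j, (-0.73+0j), (-0.22+0.6j), -0.22-0.60j]]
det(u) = 0.05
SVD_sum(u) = [[0.15,-0.04,0.35,-0.11], [-0.50,0.15,-1.15,0.35], [-0.27,0.08,-0.62,0.19], [-0.24,0.07,-0.56,0.17]] + [[0.03, -0.23, -0.05, -0.03], [-0.08, 0.57, 0.13, 0.08], [0.07, -0.51, -0.12, -0.07], [0.1, -0.74, -0.17, -0.11]] + [[0.03, 0.00, -0.01, 0.02], [0.10, 0.01, -0.02, 0.08], [-0.59, -0.04, 0.11, -0.46], [0.47, 0.03, -0.09, 0.37]] + [[-0.01, -0.01, 0.01, 0.02], [-0.00, -0.0, 0.00, 0.01], [-0.00, -0.0, 0.0, 0.00], [0.00, 0.0, -0.00, -0.00]]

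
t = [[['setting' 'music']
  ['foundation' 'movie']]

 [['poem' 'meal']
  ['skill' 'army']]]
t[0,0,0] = 'setting'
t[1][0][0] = 'poem'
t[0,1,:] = ['foundation', 'movie']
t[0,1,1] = 'movie'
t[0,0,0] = 'setting'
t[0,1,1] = 'movie'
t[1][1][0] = 'skill'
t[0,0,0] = 'setting'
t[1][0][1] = 'meal'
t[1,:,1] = ['meal', 'army']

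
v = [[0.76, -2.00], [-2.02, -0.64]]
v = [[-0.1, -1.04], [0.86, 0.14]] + [[0.86, -0.96], [-2.88, -0.78]]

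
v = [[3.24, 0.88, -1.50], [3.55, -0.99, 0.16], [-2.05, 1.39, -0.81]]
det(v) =-0.238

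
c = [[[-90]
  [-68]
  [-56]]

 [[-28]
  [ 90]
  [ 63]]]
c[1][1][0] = 90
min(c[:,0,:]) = -90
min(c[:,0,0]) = -90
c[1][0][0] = -28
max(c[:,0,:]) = -28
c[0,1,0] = -68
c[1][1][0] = 90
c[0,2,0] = -56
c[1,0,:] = [-28]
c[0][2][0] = -56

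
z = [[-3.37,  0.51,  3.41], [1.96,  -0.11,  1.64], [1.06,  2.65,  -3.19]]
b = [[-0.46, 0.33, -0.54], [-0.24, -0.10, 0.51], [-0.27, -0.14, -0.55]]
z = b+[[-2.91, 0.18, 3.95], [2.20, -0.01, 1.13], [1.33, 2.79, -2.64]]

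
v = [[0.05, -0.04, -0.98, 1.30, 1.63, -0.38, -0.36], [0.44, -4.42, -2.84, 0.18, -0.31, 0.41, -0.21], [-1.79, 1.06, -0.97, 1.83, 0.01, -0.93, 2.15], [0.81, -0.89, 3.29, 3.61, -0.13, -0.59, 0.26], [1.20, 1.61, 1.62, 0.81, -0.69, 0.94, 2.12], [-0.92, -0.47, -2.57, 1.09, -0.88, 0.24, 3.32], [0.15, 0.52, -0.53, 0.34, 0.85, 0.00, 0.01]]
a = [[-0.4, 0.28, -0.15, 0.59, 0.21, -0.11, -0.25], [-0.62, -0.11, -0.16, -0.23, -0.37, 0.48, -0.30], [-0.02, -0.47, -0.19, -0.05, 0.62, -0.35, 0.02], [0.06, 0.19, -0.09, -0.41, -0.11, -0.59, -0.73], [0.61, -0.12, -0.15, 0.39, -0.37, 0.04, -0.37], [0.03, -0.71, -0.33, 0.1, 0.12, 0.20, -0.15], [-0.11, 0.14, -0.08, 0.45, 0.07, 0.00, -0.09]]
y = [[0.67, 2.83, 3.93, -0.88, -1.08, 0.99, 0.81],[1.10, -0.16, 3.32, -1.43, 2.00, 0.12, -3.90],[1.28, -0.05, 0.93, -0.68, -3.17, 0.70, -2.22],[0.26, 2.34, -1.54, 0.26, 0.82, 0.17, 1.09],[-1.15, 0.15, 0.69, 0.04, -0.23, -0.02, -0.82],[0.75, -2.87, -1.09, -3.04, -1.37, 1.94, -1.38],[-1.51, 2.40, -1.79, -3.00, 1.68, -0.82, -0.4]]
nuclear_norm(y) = 27.72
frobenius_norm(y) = 11.94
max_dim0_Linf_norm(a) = 0.73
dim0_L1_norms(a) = [1.85, 2.02, 1.15, 2.22, 1.87, 1.77, 1.91]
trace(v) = -2.17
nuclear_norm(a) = 5.16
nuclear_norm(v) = 21.82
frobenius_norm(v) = 10.43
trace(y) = 3.01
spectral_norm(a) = 1.10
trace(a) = -1.37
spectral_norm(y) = 7.10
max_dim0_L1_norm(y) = 13.29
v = a @ y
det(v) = 0.05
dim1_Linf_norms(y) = [3.93, 3.9, 3.17, 2.34, 1.15, 3.04, 3.0]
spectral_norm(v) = 6.45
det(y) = 3397.91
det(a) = 0.00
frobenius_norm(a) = 2.31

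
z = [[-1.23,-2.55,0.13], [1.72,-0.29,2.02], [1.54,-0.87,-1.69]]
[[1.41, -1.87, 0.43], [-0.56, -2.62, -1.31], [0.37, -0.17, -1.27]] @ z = [[-4.29,-3.43,-4.32], [-5.84,3.33,-3.15], [-2.7,0.21,1.85]]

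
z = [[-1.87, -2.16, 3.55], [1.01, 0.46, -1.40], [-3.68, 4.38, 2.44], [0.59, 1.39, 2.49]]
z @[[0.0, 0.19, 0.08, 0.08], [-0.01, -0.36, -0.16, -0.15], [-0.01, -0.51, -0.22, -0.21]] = [[-0.01, -1.39, -0.58, -0.57],[0.01, 0.74, 0.32, 0.31],[-0.07, -3.52, -1.53, -1.46],[-0.04, -1.66, -0.72, -0.68]]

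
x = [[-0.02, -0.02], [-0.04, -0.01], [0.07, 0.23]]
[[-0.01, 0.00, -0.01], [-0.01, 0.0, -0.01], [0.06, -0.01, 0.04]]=x @ [[0.27, -0.02, 0.16],  [0.2, -0.02, 0.12]]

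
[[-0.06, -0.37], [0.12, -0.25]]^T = [[-0.06, 0.12], [-0.37, -0.25]]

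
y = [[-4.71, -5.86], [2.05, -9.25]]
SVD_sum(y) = [[-0.57, -6.24], [-0.82, -8.99]] + [[-4.14, 0.38], [2.87, -0.26]]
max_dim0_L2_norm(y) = 10.95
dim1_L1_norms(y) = [10.57, 11.3]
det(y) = 55.58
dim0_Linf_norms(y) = [4.71, 9.25]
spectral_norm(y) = 10.99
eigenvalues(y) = [(-6.98+2.62j), (-6.98-2.62j)]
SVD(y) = [[0.57, 0.82], [0.82, -0.57]] @ diag([10.986050872869182, 5.059188296429603]) @ [[-0.09, -1.00], [-1.0, 0.09]]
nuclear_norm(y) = 16.05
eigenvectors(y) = [[0.86+0.00j, (0.86-0j)], [0.33-0.38j, (0.33+0.38j)]]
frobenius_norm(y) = 12.09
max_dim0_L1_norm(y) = 15.11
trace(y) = -13.96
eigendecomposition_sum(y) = [[-2.36+4.33j, (-2.93-7.81j)], [1.03+2.73j, (-4.63-1.72j)]] + [[-2.36-4.33j, (-2.93+7.81j)], [1.03-2.73j, (-4.62+1.72j)]]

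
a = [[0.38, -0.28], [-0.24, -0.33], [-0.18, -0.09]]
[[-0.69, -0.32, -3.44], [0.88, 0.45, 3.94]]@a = [[0.43, 0.61], [-0.48, -0.75]]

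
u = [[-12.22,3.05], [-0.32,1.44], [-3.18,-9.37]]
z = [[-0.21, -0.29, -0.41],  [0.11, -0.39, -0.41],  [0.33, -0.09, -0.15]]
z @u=[[3.96, 2.78],[0.08, 3.62],[-3.53, 2.28]]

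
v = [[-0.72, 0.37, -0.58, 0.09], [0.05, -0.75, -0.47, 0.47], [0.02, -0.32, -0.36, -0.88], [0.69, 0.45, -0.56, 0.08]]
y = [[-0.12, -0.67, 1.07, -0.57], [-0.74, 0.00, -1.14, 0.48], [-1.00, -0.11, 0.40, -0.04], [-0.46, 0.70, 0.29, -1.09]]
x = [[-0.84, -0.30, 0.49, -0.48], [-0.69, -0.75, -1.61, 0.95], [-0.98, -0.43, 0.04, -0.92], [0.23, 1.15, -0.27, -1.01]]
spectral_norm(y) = 1.95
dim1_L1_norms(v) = [1.76, 1.74, 1.58, 1.78]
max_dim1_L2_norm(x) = 2.13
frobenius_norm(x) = 3.20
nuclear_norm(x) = 5.62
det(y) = 1.11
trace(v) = -1.75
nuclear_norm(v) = 4.01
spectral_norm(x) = 2.32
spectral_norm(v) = 1.01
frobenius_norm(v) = 2.00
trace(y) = -0.81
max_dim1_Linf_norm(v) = 0.88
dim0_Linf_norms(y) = [1.0, 0.7, 1.14, 1.09]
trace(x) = -2.56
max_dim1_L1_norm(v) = 1.78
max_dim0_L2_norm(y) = 1.64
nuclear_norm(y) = 4.84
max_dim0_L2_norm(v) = 1.0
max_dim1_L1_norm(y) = 2.54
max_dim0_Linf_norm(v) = 0.88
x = v + y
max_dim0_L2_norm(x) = 1.73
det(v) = -1.01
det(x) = -1.22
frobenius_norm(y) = 2.68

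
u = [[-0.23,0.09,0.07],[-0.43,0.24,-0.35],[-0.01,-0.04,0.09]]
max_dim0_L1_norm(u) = 0.67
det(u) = 0.00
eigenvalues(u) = [(0.26+0j), (-0.08+0.08j), (-0.08-0.08j)]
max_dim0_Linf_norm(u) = 0.43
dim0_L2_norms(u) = [0.49, 0.26, 0.37]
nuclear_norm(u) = 0.86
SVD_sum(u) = [[-0.13, 0.07, -0.09], [-0.45, 0.25, -0.31], [0.04, -0.02, 0.03]] + [[-0.10, 0.01, 0.16], [0.03, -0.0, -0.04], [-0.04, 0.0, 0.07]] + [[0.00, 0.01, 0.00],[-0.0, -0.00, -0.0],[-0.01, -0.02, -0.00]]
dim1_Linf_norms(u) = [0.23, 0.43, 0.09]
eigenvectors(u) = [[(0.14+0j), 0.47-0.22j, (0.47+0.22j)], [(0.96+0j), 0.83+0.00j, 0.83-0.00j], [(-0.23+0j), 0.19+0.08j, (0.19-0.08j)]]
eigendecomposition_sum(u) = [[(-0.02+0j), (0.03+0j), -0.06-0.00j], [(-0.15+0j), (0.18+0j), -0.43-0.00j], [(0.04+0j), (-0.04+0j), 0.10+0.00j]] + [[(-0.1-0.02j),(0.03+0.02j),(0.07+0.09j)], [-0.14-0.09j,(0.03+0.06j),0.04+0.17j], [-0.02-0.03j,0.02j,(-0.01+0.04j)]] + [[-0.10+0.02j, 0.03-0.02j, 0.07-0.09j], [-0.14+0.09j, (0.03-0.06j), (0.04-0.17j)], [(-0.02+0.03j), -0.02j, -0.01-0.04j]]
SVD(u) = [[-0.28, 0.90, -0.34], [-0.96, -0.23, 0.18], [0.09, 0.38, 0.92]] @ diag([0.629397618165819, 0.20948759393671298, 0.02595353990886303]) @ [[0.75, -0.41, 0.51], [-0.54, 0.06, 0.84], [-0.37, -0.91, -0.18]]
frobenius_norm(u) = 0.66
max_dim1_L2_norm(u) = 0.6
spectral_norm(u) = 0.63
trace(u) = 0.10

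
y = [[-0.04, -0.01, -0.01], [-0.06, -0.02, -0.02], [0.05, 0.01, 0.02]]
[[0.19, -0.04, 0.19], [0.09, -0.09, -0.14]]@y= [[0.0, 0.00, 0.0], [-0.01, -0.0, -0.00]]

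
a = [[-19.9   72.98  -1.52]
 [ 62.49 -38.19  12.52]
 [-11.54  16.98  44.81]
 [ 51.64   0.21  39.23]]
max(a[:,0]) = 62.49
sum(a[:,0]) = 82.69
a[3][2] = 39.23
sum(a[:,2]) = 95.03999999999999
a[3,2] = 39.23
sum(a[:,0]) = 82.69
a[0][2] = -1.52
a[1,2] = 12.52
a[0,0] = -19.9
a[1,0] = 62.49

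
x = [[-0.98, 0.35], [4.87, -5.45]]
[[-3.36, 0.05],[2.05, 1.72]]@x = [[3.54, -1.45],[6.37, -8.66]]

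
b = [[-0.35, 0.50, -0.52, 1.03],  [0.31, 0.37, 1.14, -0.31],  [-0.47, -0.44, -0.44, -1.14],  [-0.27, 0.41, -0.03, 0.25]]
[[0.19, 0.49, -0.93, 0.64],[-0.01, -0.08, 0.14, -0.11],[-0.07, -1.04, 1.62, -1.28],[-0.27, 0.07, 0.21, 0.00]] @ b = [[0.35, 0.95, 0.85, 1.26], [-0.06, -0.14, -0.14, -0.17], [-0.71, -1.66, -1.82, -1.92], [0.02, -0.2, 0.13, -0.54]]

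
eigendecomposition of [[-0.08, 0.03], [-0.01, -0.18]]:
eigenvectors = [[0.99, -0.30], [-0.10, 0.96]]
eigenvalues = [-0.08, -0.18]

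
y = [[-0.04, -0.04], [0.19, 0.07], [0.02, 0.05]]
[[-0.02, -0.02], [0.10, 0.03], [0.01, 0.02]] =y@[[0.5, -0.00], [-0.0, 0.39]]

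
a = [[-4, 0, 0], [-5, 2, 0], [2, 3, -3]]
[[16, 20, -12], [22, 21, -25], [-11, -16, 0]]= a @ [[-4, -5, 3], [1, -2, -5], [2, 0, -3]]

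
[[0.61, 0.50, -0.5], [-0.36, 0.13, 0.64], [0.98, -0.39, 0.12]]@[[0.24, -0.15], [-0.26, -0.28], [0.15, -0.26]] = [[-0.06, -0.10], [-0.02, -0.15], [0.35, -0.07]]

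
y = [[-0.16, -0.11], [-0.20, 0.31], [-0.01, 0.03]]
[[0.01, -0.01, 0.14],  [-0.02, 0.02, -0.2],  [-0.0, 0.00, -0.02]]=y @ [[-0.03, 0.03, -0.30],[-0.08, 0.08, -0.83]]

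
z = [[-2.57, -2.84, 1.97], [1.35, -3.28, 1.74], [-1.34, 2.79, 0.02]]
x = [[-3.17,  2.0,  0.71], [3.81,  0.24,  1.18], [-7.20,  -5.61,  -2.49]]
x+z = [[-5.74, -0.84, 2.68], [5.16, -3.04, 2.92], [-8.54, -2.82, -2.47]]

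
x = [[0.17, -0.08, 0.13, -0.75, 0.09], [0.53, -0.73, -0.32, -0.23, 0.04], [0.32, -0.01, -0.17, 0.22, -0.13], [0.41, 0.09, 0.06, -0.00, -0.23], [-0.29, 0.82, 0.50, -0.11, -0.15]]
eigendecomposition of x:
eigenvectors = [[(-0.09+0j), (0.56+0j), 0.56-0.00j, -0.10+0.00j, 0.37+0.00j], [0.53+0.00j, (0.4+0j), (0.4-0j), 0.39+0.00j, 0.05+0.00j], [-0.02+0.00j, -0.03-0.38j, (-0.03+0.38j), (-0.79+0j), 0.42+0.00j], [-0.26+0.00j, 0.07-0.52j, (0.07+0.52j), -0.26+0.00j, (0.25+0j)], [(-0.8+0j), -0.15-0.29j, -0.15+0.29j, (-0.37+0j), 0.79+0.00j]]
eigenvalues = [(-0.75+0j), (-0.01+0.57j), (-0.01-0.57j), (-0.11+0j), (-0+0j)]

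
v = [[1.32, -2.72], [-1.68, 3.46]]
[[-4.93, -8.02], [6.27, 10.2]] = v @ [[1.48, -1.79], [2.53, 2.08]]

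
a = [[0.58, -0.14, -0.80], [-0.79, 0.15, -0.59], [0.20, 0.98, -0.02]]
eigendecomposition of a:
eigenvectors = [[-0.80+0.00j, (-0.2-0.38j), (-0.2+0.38j)], [0.51+0.00j, 0.13-0.59j, (0.13+0.59j)], [0.33+0.00j, -0.67+0.00j, -0.67-0.00j]]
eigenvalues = [(1+0j), (-0.15+0.99j), (-0.15-0.99j)]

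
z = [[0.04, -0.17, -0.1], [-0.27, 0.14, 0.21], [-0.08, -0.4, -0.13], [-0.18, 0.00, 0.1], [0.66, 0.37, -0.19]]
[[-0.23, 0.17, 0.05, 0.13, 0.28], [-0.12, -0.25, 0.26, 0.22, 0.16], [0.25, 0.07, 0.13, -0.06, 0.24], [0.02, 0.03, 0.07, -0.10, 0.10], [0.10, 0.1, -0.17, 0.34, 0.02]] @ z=[[0.10, 0.15, 0.01], [0.11, -0.06, -0.08], [0.15, 0.00, -0.08], [0.07, 0.01, -0.03], [-0.06, 0.07, 0.06]]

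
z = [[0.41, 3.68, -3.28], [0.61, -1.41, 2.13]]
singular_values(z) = [5.52, 0.93]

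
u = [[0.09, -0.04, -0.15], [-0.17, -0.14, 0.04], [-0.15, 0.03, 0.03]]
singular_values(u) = [0.28, 0.16, 0.08]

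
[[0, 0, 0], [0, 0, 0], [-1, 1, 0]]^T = [[0, 0, -1], [0, 0, 1], [0, 0, 0]]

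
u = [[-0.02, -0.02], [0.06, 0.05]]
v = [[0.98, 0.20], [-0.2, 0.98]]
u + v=[[0.96, 0.18], [-0.14, 1.03]]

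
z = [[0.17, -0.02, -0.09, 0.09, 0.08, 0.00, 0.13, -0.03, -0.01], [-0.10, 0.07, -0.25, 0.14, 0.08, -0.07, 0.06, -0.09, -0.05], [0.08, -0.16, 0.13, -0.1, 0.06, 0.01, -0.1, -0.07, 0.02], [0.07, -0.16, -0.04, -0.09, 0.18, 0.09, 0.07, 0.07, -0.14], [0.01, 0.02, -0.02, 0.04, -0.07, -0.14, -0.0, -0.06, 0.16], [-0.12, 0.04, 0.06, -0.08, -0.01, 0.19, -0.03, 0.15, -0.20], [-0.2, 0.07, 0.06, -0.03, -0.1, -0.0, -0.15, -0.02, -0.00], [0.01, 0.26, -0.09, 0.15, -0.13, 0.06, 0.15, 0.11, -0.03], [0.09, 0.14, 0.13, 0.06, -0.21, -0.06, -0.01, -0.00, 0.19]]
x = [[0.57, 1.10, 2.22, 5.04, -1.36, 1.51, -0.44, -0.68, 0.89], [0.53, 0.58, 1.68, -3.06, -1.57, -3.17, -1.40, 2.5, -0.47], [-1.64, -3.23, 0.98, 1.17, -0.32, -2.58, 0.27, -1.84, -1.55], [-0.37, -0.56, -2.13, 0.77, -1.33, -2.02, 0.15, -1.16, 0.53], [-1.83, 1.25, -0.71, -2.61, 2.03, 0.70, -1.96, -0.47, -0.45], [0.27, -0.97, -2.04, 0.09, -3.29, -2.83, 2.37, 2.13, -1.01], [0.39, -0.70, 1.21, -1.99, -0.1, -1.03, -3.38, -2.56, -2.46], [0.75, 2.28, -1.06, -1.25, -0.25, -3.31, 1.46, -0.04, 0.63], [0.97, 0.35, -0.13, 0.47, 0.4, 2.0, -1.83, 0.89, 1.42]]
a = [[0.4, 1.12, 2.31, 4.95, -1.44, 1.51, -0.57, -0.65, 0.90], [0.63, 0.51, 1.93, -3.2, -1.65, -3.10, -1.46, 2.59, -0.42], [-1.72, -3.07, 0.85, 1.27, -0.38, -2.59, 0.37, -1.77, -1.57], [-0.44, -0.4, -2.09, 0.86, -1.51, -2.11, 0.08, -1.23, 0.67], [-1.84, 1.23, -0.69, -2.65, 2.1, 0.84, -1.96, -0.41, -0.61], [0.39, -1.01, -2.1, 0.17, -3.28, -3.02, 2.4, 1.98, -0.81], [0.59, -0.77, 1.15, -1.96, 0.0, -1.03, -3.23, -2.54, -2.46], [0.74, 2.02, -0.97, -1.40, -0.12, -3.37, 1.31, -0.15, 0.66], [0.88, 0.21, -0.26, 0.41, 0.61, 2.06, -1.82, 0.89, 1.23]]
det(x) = -39399.31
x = a + z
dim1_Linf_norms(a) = [4.95, 3.2, 3.07, 2.11, 2.65, 3.28, 3.23, 3.37, 2.06]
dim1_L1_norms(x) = [13.81, 14.96, 13.58, 9.02, 12.01, 15.0, 13.82, 11.03, 8.46]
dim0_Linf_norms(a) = [1.84, 3.07, 2.31, 4.95, 3.28, 3.37, 3.23, 2.59, 2.46]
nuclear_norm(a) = 39.21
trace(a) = -0.45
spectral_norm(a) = 8.72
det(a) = -56454.31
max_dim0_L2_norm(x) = 7.02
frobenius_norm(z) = 0.96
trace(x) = 0.10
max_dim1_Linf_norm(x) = 5.04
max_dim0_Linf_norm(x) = 5.04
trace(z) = 0.55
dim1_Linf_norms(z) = [0.17, 0.25, 0.16, 0.18, 0.16, 0.2, 0.2, 0.26, 0.21]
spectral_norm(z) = 0.58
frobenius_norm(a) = 15.32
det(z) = 0.00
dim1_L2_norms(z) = [0.26, 0.35, 0.28, 0.33, 0.24, 0.35, 0.29, 0.39, 0.36]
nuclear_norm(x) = 38.91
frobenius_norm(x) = 15.28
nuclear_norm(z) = 2.01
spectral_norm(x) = 8.68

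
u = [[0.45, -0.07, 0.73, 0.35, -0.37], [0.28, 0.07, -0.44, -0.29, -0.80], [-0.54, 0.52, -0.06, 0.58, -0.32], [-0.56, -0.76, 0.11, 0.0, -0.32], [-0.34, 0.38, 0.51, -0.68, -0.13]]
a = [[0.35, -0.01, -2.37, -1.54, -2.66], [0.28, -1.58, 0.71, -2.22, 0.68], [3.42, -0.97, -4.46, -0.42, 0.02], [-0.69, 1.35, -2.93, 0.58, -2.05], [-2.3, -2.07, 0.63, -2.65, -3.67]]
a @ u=[[3.20, -1.10, -1.12, 0.56, 1.48], [0.31, 2.18, 0.96, 0.51, 1.56], [3.90, -2.3, 3.16, -1.12, 1.07], [2.02, -2.6, -1.9, -0.94, 0.19], [0.78, 0.96, -2.97, 2.66, 3.63]]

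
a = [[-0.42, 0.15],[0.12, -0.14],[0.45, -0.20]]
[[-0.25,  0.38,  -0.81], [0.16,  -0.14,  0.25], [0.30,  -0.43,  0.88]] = a@[[0.28, -0.79, 1.87], [-0.87, 0.35, -0.19]]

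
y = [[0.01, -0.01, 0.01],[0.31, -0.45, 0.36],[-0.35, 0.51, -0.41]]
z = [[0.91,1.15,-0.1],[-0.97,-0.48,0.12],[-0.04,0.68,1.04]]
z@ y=[[0.4, -0.58, 0.46], [-0.2, 0.29, -0.23], [-0.15, 0.22, -0.18]]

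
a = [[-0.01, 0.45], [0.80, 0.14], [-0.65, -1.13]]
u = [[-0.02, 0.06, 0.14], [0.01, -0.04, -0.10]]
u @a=[[-0.04, -0.16], [0.03, 0.11]]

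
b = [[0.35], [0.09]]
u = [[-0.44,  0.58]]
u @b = [[-0.1]]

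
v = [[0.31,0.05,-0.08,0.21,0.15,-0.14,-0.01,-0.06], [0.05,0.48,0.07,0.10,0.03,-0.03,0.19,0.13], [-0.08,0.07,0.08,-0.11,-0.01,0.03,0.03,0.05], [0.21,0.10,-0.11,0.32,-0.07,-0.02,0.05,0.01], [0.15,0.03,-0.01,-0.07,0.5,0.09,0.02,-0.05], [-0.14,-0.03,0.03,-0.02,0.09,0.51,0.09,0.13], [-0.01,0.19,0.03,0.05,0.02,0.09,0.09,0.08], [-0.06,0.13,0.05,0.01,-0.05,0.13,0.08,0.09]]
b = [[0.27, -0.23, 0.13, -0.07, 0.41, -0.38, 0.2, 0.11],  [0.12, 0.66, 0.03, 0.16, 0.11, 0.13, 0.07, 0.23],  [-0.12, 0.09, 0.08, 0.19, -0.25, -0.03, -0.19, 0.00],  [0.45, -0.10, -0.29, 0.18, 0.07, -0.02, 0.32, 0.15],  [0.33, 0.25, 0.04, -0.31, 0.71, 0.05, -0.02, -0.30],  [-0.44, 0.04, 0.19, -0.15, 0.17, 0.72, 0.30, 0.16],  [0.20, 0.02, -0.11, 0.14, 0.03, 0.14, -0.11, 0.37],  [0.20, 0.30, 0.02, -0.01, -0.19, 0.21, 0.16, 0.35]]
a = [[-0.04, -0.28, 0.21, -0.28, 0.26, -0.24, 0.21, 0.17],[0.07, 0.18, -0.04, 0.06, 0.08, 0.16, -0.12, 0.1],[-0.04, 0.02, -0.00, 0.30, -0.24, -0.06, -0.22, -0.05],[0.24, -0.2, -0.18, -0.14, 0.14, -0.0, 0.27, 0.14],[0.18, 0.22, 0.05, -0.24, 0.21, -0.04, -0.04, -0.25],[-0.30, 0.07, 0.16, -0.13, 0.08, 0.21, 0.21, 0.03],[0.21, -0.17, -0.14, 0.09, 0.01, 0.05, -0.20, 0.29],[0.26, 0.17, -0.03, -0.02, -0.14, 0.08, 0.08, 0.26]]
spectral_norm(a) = 0.84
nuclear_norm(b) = 4.90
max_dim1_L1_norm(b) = 2.17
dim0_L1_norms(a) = [1.34, 1.31, 0.81, 1.26, 1.16, 0.84, 1.35, 1.29]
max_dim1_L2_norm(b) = 0.96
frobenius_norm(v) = 1.20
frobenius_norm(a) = 1.37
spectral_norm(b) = 1.12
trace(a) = 0.48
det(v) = -0.00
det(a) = 0.00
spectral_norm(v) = 0.70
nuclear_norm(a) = 3.24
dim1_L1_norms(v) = [1.01, 1.08, 0.46, 0.89, 0.92, 1.04, 0.56, 0.6]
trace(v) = 2.38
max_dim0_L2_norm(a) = 0.55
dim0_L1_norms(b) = [2.13, 1.69, 0.89, 1.21, 1.94, 1.68, 1.37, 1.67]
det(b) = 0.00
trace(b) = 2.86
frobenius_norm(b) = 2.02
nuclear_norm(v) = 2.41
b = a + v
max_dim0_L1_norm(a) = 1.35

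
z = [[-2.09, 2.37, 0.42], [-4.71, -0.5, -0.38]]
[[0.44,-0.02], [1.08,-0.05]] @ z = [[-0.83, 1.05, 0.19], [-2.02, 2.58, 0.47]]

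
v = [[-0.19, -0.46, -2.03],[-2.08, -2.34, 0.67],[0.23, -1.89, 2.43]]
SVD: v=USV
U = [[0.24, 0.64, 0.73], [-0.66, 0.65, -0.36], [-0.71, -0.39, 0.59]]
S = [4.02, 2.65, 1.0]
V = [[0.29, 0.69, -0.66], [-0.6, -0.41, -0.69], [0.75, -0.59, -0.29]]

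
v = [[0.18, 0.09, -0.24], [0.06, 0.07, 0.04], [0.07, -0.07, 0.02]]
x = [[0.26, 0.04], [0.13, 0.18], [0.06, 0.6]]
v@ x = [[0.04, -0.12],[0.03, 0.04],[0.01, 0.0]]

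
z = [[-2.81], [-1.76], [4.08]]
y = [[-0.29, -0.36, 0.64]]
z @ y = [[0.81, 1.01, -1.80], [0.51, 0.63, -1.13], [-1.18, -1.47, 2.61]]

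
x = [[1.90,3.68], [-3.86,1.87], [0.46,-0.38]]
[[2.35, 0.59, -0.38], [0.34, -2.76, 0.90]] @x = [[2.01, 9.9], [11.71, -4.25]]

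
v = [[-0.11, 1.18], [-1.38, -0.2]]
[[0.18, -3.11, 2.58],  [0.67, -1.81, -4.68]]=v @ [[-0.50, 1.67, 3.03],[0.11, -2.48, 2.47]]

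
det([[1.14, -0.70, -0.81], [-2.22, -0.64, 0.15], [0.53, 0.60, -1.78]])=4.711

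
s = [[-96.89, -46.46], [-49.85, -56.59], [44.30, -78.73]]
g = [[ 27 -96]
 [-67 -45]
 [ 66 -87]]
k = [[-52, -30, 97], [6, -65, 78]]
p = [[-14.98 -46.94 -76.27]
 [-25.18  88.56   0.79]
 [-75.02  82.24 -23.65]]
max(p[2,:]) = 82.24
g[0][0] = 27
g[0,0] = 27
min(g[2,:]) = -87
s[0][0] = -96.89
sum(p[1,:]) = 64.17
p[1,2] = 0.79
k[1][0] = 6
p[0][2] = -76.27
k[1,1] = -65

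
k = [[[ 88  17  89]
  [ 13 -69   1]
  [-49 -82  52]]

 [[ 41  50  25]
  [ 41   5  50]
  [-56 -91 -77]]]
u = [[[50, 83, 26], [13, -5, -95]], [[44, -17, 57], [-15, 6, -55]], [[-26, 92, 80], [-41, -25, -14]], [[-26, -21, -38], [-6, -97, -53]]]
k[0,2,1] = -82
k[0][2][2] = 52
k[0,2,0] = -49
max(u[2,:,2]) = 80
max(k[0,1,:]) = 13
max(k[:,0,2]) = 89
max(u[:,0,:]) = 92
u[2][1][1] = -25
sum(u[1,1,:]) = -64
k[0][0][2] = 89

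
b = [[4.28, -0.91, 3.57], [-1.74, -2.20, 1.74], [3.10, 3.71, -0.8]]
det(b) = -22.44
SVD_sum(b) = [[3.63, 1.74, 0.81], [-1.88, -0.9, -0.42], [3.67, 1.76, 0.82]] + [[0.61, -2.59, 2.83], [0.39, -1.64, 1.79], [-0.40, 1.71, -1.87]] + [[0.04, -0.06, -0.07], [-0.25, 0.34, 0.37], [-0.17, 0.24, 0.25]]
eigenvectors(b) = [[0.33, 0.92, -0.46], [0.60, -0.12, 0.64], [-0.73, 0.36, 0.62]]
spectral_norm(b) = 6.21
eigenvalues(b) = [-5.26, 5.81, 0.73]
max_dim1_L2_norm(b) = 5.65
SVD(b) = [[-0.66, 0.74, 0.15], [0.34, 0.47, -0.81], [-0.67, -0.49, -0.56]] @ diag([6.214220226028817, 5.264389340767353, 0.685836606801825]) @ [[-0.88, -0.42, -0.2], [0.16, -0.67, 0.73], [0.44, -0.61, -0.66]]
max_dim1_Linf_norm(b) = 4.28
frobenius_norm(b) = 8.17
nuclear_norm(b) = 12.16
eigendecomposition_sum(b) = [[-0.57, -1.37, 0.99], [-1.04, -2.50, 1.81], [1.26, 3.03, -2.19]] + [[4.81,0.75,2.79], [-0.63,-0.10,-0.37], [1.90,0.30,1.10]] + [[0.05, -0.29, -0.21], [-0.07, 0.40, 0.30], [-0.06, 0.38, 0.29]]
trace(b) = 1.28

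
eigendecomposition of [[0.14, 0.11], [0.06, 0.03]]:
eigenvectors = [[0.93, -0.58],  [0.36, 0.81]]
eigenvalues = [0.18, -0.01]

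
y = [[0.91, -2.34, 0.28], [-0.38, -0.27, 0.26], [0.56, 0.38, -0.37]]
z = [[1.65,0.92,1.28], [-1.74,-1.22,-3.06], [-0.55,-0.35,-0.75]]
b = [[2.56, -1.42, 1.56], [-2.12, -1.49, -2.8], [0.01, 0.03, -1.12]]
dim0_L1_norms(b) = [4.69, 2.94, 5.48]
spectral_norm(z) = 4.42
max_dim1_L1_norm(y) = 3.53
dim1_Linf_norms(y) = [2.34, 0.38, 0.56]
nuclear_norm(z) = 5.15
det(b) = 7.82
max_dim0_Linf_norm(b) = 2.8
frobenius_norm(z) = 4.48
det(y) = -0.01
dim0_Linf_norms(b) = [2.56, 1.49, 2.8]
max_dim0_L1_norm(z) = 5.09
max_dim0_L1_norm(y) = 2.99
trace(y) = 0.27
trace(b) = -0.05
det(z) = 0.01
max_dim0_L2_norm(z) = 3.4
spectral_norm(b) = 4.61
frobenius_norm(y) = 2.69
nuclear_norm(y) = 3.45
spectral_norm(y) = 2.54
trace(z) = -0.32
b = z + y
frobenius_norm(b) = 5.18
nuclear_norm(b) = 7.60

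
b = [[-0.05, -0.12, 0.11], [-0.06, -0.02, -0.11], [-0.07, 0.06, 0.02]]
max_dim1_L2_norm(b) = 0.17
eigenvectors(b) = [[(-0.79+0j), (0.1+0.59j), (0.1-0.59j)], [(-0.6+0j), (-0.05-0.53j), (-0.05+0.53j)], [-0.13+0.00j, -0.61+0.00j, -0.61-0.00j]]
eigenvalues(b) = [(-0.12+0j), (0.04+0.12j), (0.04-0.12j)]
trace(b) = -0.05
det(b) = -0.00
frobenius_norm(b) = 0.23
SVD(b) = [[0.92,  -0.39,  -0.05], [-0.39,  -0.92,  0.06], [-0.07,  -0.03,  -1.00]] @ diag([0.17881394147102028, 0.11512944289018706, 0.09365247308744012]) @ [[-0.10, -0.6, 0.80], [0.67, 0.55, 0.50], [0.74, -0.58, -0.35]]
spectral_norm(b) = 0.18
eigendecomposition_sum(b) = [[-0.07+0.00j,-0.07+0.00j,-0.01+0.00j], [(-0.05+0j),(-0.06+0j),-0.00+0.00j], [-0.01+0.00j,-0.01+0.00j,-0.00+0.00j]] + [[(0.01+0.03j), (-0.02-0.03j), 0.06-0.02j], [-0.00-0.03j, (0.02+0.03j), -0.05+0.01j], [-0.03+0.00j, (0.04-0.02j), (0.01+0.06j)]] + [[(0.01-0.03j), (-0.02+0.03j), 0.06+0.02j], [-0.00+0.03j, (0.02-0.03j), -0.05-0.01j], [(-0.03-0j), (0.04+0.02j), (0.01-0.06j)]]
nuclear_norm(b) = 0.39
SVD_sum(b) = [[-0.02,  -0.1,  0.13], [0.01,  0.04,  -0.06], [0.00,  0.01,  -0.01]] + [[-0.03,-0.03,-0.02], [-0.07,-0.06,-0.05], [-0.0,-0.0,-0.00]] + [[-0.00, 0.00, 0.00],[0.0, -0.0, -0.0],[-0.07, 0.05, 0.03]]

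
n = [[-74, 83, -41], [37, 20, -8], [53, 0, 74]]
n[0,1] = 83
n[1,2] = -8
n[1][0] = 37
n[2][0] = 53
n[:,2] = [-41, -8, 74]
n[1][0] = 37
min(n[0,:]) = -74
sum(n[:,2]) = 25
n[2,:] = [53, 0, 74]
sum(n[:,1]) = 103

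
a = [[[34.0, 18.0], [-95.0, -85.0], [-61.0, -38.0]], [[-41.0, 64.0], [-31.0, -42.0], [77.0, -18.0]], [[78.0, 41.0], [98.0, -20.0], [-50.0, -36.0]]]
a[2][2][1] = -36.0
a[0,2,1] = -38.0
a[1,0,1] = 64.0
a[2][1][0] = 98.0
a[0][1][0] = -95.0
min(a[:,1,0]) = -95.0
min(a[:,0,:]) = -41.0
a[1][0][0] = -41.0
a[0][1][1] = -85.0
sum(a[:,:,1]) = -116.0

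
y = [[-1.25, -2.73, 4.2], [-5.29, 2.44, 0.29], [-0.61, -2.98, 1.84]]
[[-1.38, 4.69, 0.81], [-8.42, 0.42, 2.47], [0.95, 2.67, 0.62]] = y@[[1.14, -0.19, -0.53], [-0.91, -0.34, -0.13], [-0.58, 0.84, -0.05]]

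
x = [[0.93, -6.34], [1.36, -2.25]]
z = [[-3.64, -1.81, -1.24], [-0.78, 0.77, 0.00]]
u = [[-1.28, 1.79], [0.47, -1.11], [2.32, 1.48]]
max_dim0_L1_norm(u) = 4.38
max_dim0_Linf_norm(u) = 2.32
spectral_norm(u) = 2.76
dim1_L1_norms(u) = [3.07, 1.58, 3.8]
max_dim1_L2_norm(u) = 2.75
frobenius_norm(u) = 3.72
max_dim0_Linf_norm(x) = 6.34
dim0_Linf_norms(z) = [3.64, 1.81, 1.24]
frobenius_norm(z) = 4.39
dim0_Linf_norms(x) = [1.36, 6.34]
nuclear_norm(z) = 5.30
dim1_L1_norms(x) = [7.27, 3.61]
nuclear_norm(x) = 7.81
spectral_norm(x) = 6.86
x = z @ u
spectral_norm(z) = 4.26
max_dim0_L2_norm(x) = 6.73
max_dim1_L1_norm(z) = 6.69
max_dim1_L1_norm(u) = 3.8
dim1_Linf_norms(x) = [6.34, 2.25]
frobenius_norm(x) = 6.93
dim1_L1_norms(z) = [6.69, 1.55]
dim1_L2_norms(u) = [2.2, 1.21, 2.75]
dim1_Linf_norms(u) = [1.79, 1.11, 2.32]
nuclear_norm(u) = 5.26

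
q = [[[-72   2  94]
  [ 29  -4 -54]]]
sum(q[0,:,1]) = -2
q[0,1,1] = -4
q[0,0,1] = 2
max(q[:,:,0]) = 29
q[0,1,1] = -4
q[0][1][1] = -4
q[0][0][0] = -72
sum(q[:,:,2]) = 40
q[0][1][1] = -4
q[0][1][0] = 29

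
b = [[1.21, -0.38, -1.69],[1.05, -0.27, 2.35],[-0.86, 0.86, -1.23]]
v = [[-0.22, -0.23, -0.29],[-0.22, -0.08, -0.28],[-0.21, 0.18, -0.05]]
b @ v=[[0.17, -0.55, -0.16], [-0.67, 0.20, -0.35], [0.26, -0.09, 0.07]]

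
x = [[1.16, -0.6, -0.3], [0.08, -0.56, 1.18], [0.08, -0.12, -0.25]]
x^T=[[1.16, 0.08, 0.08], [-0.60, -0.56, -0.12], [-0.3, 1.18, -0.25]]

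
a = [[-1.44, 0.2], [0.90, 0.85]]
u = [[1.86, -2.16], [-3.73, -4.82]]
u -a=[[3.30, -2.36], [-4.63, -5.67]]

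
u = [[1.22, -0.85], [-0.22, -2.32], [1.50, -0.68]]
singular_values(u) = [2.69, 1.76]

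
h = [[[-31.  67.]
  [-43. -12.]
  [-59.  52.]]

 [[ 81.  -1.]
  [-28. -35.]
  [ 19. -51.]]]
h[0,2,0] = -59.0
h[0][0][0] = -31.0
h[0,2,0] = -59.0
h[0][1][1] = -12.0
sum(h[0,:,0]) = -133.0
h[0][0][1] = 67.0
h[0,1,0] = -43.0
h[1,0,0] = 81.0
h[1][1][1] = -35.0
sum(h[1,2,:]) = -32.0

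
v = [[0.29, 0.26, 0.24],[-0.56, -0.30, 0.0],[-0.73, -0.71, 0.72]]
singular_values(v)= [1.37, 0.52, 0.12]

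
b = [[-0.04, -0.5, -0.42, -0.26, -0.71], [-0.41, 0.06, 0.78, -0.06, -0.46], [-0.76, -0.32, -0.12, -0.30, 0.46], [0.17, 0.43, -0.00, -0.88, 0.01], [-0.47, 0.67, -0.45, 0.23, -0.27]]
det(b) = 0.99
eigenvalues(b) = [(1+0j), (-0.15+0.99j), (-0.15-0.99j), (-0.98+0.2j), (-0.98-0.2j)]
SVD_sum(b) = [[0.19, 0.04, -0.47, 0.10, -0.37],[-0.13, -0.03, 0.32, -0.07, 0.25],[-0.14, -0.03, 0.35, -0.08, 0.28],[-0.02, -0.0, 0.05, -0.01, 0.04],[0.13, 0.03, -0.32, 0.07, -0.26]] + [[0.18, -0.16, 0.17, -0.01, -0.14], [0.19, -0.17, 0.18, -0.01, -0.15], [-0.28, 0.26, -0.26, 0.01, 0.22], [-0.06, 0.06, -0.06, 0.00, 0.05], [-0.38, 0.35, -0.36, 0.01, 0.31]] + [[-0.3, 0.01, 0.06, -0.30, -0.31],[-0.36, 0.01, 0.07, -0.35, -0.36],[-0.18, 0.0, 0.04, -0.18, -0.19],[-0.23, 0.01, 0.04, -0.22, -0.23],[-0.15, 0.0, 0.03, -0.15, -0.15]] + [[-0.16, -0.23, -0.05, 0.15, -0.0], [-0.01, -0.01, -0.00, 0.01, -0.00], [-0.24, -0.35, -0.08, 0.23, -0.00], [0.40, 0.57, 0.13, -0.37, 0.0], [0.03, 0.05, 0.01, -0.03, 0.0]] + [[0.06, -0.16, -0.13, -0.21, 0.11], [-0.11, 0.26, 0.22, 0.36, -0.19], [0.08, -0.20, -0.17, -0.27, 0.15], [0.08, -0.2, -0.16, -0.27, 0.15], [-0.1, 0.24, 0.19, 0.32, -0.17]]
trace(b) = -1.25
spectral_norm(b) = 1.00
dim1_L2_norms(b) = [1.0, 1.0, 1.0, 0.99, 1.0]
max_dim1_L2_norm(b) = 1.0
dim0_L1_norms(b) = [1.85, 1.98, 1.77, 1.73, 1.91]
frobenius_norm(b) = 2.23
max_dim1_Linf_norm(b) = 0.88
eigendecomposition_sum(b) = [[0.44+0.00j,  (-0.32+0j),  -0.29-0.00j,  -0.03-0.00j,  -0.24-0.00j], [(-0.32-0j),  0.23-0.00j,  0.21+0.00j,  0.02+0.00j,  (0.17+0j)], [(-0.3-0j),  (0.21-0j),  0.20+0.00j,  (0.02+0j),  (0.16+0j)], [-0.03-0.00j,  0.03-0.00j,  0.02+0.00j,  0j,  (0.02+0j)], [-0.23-0.00j,  (0.17-0j),  (0.16+0j),  0.02+0.00j,  0.13+0.00j]] + [[(-0+0.04j), (-0.05+0.1j), 0.10+0.01j, -0.04+0.01j, -0.06-0.08j], [(0.02+0.11j), -0.05+0.35j, 0.31-0.07j, (-0.12+0.07j), (-0.25-0.18j)], [(-0.1-0.02j), (-0.27-0.16j), (-0.04+0.28j), -0.02-0.12j, (0.23-0.15j)], [(0.04+0.02j), (0.09+0.1j), (0.05-0.11j), (-0.01+0.05j), (-0.12+0.03j)], [0.08-0.06j, 0.29-0.10j, (-0.18-0.21j), 0.10+0.07j, -0.04+0.27j]] + [[(-0-0.04j),-0.05-0.10j,(0.1-0.01j),-0.04-0.01j,(-0.06+0.08j)], [(0.02-0.11j),-0.05-0.35j,(0.31+0.07j),-0.12-0.07j,-0.25+0.18j], [(-0.1+0.02j),-0.27+0.16j,-0.04-0.28j,(-0.02+0.12j),(0.23+0.15j)], [0.04-0.02j,0.09-0.10j,0.05+0.11j,-0.01-0.05j,(-0.12-0.03j)], [0.08+0.06j,(0.29+0.1j),-0.18+0.21j,(0.1-0.07j),-0.04-0.27j]] + [[(-0.24+0.05j), -0.04+0.08j, -0.16-0.05j, (-0.07-0.32j), (-0.18+0.08j)], [(-0.07-0.06j), -0.03+0.01j, (-0.02-0.06j), (0.08-0.09j), (-0.06-0.03j)], [-0.13+0.10j, 0.00+0.06j, -0.12+0.02j, (-0.15-0.18j), -0.08+0.11j], [0.06+0.32j, (0.11+0.05j), -0.06+0.22j, -0.43+0.10j, 0.11+0.24j], [-0.20-0.01j, (-0.04+0.06j), (-0.12-0.07j), (0.01-0.27j), -0.16+0.03j]] + [[(-0.24-0.05j), (-0.04-0.08j), -0.16+0.05j, -0.07+0.32j, -0.18-0.08j], [(-0.07+0.06j), -0.03-0.01j, -0.02+0.06j, (0.08+0.09j), (-0.06+0.03j)], [-0.13-0.10j, 0.00-0.06j, (-0.12-0.02j), (-0.15+0.18j), -0.08-0.11j], [(0.06-0.32j), (0.11-0.05j), (-0.06-0.22j), -0.43-0.10j, (0.11-0.24j)], [-0.20+0.01j, -0.04-0.06j, -0.12+0.07j, (0.01+0.27j), (-0.16-0.03j)]]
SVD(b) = [[0.63, -0.33, 0.53, -0.33, 0.32], [-0.43, -0.35, 0.62, -0.01, -0.55], [-0.47, 0.51, 0.32, -0.49, 0.42], [-0.07, 0.11, 0.4, 0.81, 0.42], [0.43, 0.71, 0.26, 0.07, -0.49]] @ diag([1.0040410553278878, 1.00141121165795, 0.9991867042471899, 0.9936980757422337, 0.9902864276075074]) @ [[0.29, 0.07, -0.74, 0.16, -0.59], [-0.54, 0.50, -0.51, 0.02, 0.44], [-0.58, 0.01, 0.11, -0.56, -0.58], [0.50, 0.71, 0.16, -0.47, 0.0], [0.20, -0.48, -0.4, -0.66, 0.36]]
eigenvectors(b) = [[-0.67+0.00j,0.18+0.06j,0.18-0.06j,(-0+0.49j),-0.00-0.49j],[(0.48+0j),0.59+0.00j,0.59-0.00j,-0.14+0.11j,-0.14-0.11j],[0.44+0.00j,(-0.2+0.49j),(-0.2-0.49j),0.16+0.31j,0.16-0.31j],[(0.05+0j),0.14-0.18j,0.14+0.18j,0.66+0.00j,(0.66-0j)],[(0.35+0j),(-0.24-0.47j),-0.24+0.47j,-0.10+0.39j,(-0.1-0.39j)]]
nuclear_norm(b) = 4.99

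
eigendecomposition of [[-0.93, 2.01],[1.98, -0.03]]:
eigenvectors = [[-0.78, -0.63],[0.62, -0.78]]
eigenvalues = [-2.53, 1.57]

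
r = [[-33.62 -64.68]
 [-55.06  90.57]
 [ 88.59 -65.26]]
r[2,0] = 88.59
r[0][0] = -33.62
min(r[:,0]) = -55.06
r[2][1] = -65.26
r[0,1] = -64.68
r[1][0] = -55.06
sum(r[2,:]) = 23.33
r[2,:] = [88.59, -65.26]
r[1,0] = -55.06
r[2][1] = -65.26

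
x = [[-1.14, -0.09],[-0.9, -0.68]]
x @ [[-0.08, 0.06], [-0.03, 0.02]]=[[0.09, -0.07], [0.09, -0.07]]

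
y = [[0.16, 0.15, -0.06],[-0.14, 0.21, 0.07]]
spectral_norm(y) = 0.26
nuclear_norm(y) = 0.49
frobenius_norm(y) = 0.35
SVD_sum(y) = [[-0.02, 0.06, 0.01], [-0.09, 0.23, 0.05]] + [[0.18, 0.09, -0.07], [-0.05, -0.02, 0.02]]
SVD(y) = [[0.26, 0.97], [0.97, -0.26]] @ diag([0.2644199921099899, 0.22445950140850104]) @ [[-0.35, 0.91, 0.20], [0.85, 0.4, -0.34]]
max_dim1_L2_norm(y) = 0.26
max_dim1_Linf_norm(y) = 0.21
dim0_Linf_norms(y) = [0.16, 0.21, 0.07]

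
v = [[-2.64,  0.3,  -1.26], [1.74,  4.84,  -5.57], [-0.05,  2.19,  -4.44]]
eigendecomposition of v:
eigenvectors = [[-0.01, 0.62, 0.74], [0.96, -0.59, 0.26], [0.27, -0.52, 0.62]]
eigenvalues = [3.23, -1.88, -3.59]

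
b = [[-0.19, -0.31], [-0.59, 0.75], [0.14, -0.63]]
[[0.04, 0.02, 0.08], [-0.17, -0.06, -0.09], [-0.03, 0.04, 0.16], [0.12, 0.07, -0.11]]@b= [[-0.01, -0.05], [0.06, 0.06], [0.0, -0.06], [-0.08, 0.08]]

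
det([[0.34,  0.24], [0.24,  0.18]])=0.004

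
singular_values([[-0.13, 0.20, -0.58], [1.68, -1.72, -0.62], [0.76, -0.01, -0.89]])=[2.61, 1.03, 0.28]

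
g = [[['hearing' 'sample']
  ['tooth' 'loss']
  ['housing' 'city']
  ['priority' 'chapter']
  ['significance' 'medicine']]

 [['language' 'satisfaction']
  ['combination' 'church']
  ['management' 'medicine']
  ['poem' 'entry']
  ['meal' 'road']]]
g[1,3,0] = 'poem'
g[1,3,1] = 'entry'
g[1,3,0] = 'poem'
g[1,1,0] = 'combination'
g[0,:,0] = ['hearing', 'tooth', 'housing', 'priority', 'significance']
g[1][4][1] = 'road'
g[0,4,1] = 'medicine'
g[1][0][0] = 'language'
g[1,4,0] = 'meal'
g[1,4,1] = 'road'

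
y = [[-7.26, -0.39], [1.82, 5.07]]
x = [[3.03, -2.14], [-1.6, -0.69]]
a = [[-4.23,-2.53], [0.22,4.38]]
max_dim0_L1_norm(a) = 6.91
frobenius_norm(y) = 9.05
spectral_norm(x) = 3.84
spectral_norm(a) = 5.83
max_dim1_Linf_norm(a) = 4.38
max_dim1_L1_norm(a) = 6.76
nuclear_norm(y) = 12.41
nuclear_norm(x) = 5.28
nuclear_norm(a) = 8.91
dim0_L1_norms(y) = [9.08, 5.46]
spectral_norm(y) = 7.76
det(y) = -36.10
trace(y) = -2.19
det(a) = -17.97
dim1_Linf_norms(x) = [3.03, 1.6]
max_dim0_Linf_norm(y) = 7.26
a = x + y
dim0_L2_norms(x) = [3.43, 2.25]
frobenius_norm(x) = 4.10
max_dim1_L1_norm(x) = 5.17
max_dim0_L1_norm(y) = 9.08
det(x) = -5.51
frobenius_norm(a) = 6.60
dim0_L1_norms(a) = [4.45, 6.91]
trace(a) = 0.15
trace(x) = 2.34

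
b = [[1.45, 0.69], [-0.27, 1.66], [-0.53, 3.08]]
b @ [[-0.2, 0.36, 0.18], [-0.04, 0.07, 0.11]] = [[-0.32, 0.57, 0.34], [-0.01, 0.02, 0.13], [-0.02, 0.02, 0.24]]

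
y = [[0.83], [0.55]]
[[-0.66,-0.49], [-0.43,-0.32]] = y @ [[-0.79, -0.59]]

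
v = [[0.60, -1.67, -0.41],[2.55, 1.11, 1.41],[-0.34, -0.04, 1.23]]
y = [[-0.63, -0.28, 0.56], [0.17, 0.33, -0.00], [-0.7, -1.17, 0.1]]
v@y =[[-0.37, -0.24, 0.30], [-2.40, -2.00, 1.57], [-0.65, -1.36, -0.07]]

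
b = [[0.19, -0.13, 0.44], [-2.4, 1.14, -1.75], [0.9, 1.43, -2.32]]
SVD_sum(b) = [[0.18, -0.24, 0.38], [-1.08, 1.40, -2.23], [-0.83, 1.07, -1.71]] + [[0.01, 0.00, -0.0], [-1.32, -0.27, 0.47], [1.73, 0.35, -0.61]] + [[0.0, 0.11, 0.07], [0.0, 0.01, 0.01], [0.00, 0.01, 0.01]]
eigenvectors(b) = [[(0.04+0.13j), (0.04-0.13j), -0.17+0.00j], [-0.89+0.00j, -0.89-0.00j, 0.39+0.00j], [(-0.42+0.13j), -0.42-0.13j, (0.9+0j)]]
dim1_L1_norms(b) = [0.76, 5.29, 4.65]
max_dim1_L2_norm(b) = 3.18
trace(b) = -0.99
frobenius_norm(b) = 4.31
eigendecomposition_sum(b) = [[(0.28+0.17j), (0.03-0.07j), 0.04+0.06j], [(-1.64+1.39j), 0.35+0.32j, (-0.46+0.12j)], [(-0.56+0.9j), (0.21+0.1j), -0.20+0.13j]] + [[(0.28-0.17j),  (0.03+0.07j),  0.04-0.06j], [-1.64-1.39j,  (0.35-0.32j),  -0.46-0.12j], [(-0.56-0.9j),  (0.21-0.1j),  (-0.2-0.13j)]] + [[-0.38-0.00j,-0.19-0.00j,(0.36-0j)], [(0.87+0j),0.43+0.00j,(-0.83+0j)], [(2.01+0j),1.00+0.00j,(-1.93+0j)]]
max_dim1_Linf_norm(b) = 2.4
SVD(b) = [[-0.13, -0.0, -0.99], [0.79, 0.61, -0.11], [0.60, -0.79, -0.08]] @ diag([3.614487233715691, 2.3507273921476175, 0.12475081207413372]) @ [[-0.38,0.49,-0.78], [-0.93,-0.19,0.33], [-0.02,-0.85,-0.53]]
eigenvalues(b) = [(0.44+0.61j), (0.44-0.61j), (-1.87+0j)]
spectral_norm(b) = 3.61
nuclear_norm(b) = 6.09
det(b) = -1.06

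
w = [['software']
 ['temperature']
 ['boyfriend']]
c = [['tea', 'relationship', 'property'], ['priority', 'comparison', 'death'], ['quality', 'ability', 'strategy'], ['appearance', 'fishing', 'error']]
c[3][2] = 'error'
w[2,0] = 'boyfriend'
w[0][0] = 'software'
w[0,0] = 'software'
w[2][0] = 'boyfriend'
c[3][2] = 'error'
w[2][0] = 'boyfriend'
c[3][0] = 'appearance'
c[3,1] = 'fishing'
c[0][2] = 'property'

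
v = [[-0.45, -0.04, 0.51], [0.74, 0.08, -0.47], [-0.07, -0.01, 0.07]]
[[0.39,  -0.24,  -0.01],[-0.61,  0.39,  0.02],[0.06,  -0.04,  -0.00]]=v @ [[-0.74, 0.47, 0.02], [-0.29, 0.18, 0.01], [0.08, -0.05, -0.0]]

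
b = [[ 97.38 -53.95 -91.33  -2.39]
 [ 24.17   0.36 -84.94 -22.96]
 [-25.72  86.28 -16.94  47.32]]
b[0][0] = 97.38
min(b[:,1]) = -53.95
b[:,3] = [-2.39, -22.96, 47.32]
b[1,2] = -84.94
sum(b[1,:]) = -83.37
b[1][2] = -84.94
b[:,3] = [-2.39, -22.96, 47.32]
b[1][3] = -22.96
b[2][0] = -25.72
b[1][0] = 24.17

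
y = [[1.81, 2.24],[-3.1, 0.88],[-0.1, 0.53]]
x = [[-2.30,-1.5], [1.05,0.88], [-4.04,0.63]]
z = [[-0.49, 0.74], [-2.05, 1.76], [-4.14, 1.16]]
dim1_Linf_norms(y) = [2.24, 3.1, 0.53]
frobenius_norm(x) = 5.11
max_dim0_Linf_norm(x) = 4.04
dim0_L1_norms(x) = [7.39, 3.01]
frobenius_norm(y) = 4.36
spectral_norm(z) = 5.04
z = y + x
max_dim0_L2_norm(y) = 3.59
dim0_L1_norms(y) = [5.01, 3.65]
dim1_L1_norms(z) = [1.23, 3.81, 5.3]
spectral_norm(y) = 3.62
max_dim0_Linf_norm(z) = 4.14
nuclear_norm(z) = 6.14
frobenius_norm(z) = 5.15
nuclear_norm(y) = 6.04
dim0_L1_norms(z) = [6.68, 3.66]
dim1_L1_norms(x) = [3.8, 1.93, 4.67]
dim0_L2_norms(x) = [4.77, 1.85]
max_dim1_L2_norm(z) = 4.3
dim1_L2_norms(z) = [0.89, 2.7, 4.3]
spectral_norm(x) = 4.78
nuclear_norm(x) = 6.59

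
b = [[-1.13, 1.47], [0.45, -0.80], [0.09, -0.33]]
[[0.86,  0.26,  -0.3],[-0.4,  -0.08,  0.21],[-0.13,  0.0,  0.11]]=b @ [[-0.38, -0.37, -0.27],[0.29, -0.11, -0.41]]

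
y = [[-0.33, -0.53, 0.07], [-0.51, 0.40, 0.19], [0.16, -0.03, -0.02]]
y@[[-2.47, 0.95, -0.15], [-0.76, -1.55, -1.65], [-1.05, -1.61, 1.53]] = [[1.14, 0.40, 1.03], [0.76, -1.41, -0.29], [-0.35, 0.23, -0.01]]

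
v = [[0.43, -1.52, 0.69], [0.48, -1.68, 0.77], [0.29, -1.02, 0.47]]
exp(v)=[[1.29,-1.05,0.47], [0.33,-0.17,0.53], [0.20,-0.71,1.33]]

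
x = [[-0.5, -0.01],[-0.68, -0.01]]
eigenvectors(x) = [[-0.60,0.02], [-0.80,-1.0]]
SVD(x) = [[-0.59,  -0.81],[-0.81,  0.59]] @ diag([0.8441536905331315, 0.0021323131322960845]) @ [[1.0, 0.02], [-0.02, 1.00]]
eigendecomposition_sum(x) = [[-0.5, -0.01], [-0.68, -0.01]] + [[0.00, -0.0], [-0.00, 0.0]]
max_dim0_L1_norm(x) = 1.18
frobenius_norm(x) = 0.84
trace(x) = -0.51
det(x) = -0.00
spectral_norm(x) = 0.84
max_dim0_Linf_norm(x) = 0.68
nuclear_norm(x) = 0.85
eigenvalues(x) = [-0.51, 0.0]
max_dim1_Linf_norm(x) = 0.68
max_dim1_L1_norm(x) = 0.69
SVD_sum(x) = [[-0.50, -0.01],[-0.68, -0.01]] + [[0.0,-0.0], [-0.0,0.00]]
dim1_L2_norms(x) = [0.5, 0.68]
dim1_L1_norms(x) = [0.51, 0.69]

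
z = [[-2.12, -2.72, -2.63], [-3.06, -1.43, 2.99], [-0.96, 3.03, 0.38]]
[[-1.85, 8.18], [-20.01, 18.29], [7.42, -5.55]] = z@[[1.29,  -2.63], [3.33,  -2.92], [-3.78,  2.03]]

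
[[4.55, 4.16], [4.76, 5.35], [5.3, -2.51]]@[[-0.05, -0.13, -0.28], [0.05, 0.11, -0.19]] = [[-0.02, -0.13, -2.06], [0.03, -0.03, -2.35], [-0.39, -0.97, -1.01]]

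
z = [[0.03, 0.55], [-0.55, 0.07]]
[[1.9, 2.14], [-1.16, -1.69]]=z @ [[2.53, 3.55], [3.31, 3.69]]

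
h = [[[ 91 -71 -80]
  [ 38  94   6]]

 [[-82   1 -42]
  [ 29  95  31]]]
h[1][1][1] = 95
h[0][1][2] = 6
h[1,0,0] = -82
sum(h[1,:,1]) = 96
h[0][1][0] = 38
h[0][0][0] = 91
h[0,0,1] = -71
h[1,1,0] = 29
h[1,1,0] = 29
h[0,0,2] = -80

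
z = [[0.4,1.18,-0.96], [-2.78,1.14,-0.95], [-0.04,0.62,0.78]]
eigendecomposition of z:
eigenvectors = [[-0.17+0.49j, -0.17-0.49j, -0.29+0.00j], [-0.82+0.00j, -0.82-0.00j, 0.49+0.00j], [(0.02+0.25j), 0.02-0.25j, (0.83+0j)]]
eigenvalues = [(0.58+1.95j), (0.58-1.95j), (1.16+0j)]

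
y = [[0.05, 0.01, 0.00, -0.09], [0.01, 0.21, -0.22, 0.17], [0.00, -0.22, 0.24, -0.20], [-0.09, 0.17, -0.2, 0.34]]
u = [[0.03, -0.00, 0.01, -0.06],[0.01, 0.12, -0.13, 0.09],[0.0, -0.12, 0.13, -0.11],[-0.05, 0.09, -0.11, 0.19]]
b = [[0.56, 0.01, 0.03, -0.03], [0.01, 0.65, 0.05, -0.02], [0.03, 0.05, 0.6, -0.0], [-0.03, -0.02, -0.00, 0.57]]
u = b @ y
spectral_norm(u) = 0.37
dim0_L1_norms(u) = [0.09, 0.33, 0.38, 0.45]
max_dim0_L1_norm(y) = 0.8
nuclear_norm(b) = 2.38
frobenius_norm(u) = 0.38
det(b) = 0.12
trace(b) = 2.38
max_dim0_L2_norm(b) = 0.65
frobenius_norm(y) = 0.69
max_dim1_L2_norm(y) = 0.44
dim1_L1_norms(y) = [0.15, 0.61, 0.66, 0.8]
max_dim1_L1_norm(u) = 0.44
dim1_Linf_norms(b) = [0.56, 0.65, 0.6, 0.57]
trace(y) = 0.84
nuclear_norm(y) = 0.84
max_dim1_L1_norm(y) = 0.8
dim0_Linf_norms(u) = [0.05, 0.12, 0.13, 0.19]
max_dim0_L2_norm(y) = 0.44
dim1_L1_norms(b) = [0.63, 0.73, 0.68, 0.62]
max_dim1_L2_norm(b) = 0.65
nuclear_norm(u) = 0.47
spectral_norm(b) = 0.69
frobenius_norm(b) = 1.20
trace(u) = 0.47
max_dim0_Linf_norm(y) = 0.34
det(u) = -0.00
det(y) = 0.00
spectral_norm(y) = 0.66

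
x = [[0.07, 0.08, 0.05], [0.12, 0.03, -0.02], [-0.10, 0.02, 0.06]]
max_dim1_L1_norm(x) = 0.2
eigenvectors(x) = [[0.5, 0.27, 0.15],[0.7, -0.66, -0.58],[-0.51, 0.70, 0.8]]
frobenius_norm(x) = 0.21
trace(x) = 0.16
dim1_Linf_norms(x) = [0.08, 0.12, 0.1]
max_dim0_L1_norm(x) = 0.29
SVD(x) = [[-0.45, 0.79, -0.41],[-0.7, -0.03, 0.71],[0.55, 0.61, 0.57]] @ diag([0.1787352749537512, 0.10748733920290104, 0.000416411199990041]) @ [[-0.96, -0.26, 0.14], [-0.08, 0.69, 0.71], [-0.28, 0.67, -0.69]]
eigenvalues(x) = [0.13, 0.0, 0.03]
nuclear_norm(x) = 0.29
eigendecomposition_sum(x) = [[0.07, 0.07, 0.03],[0.10, 0.09, 0.05],[-0.08, -0.07, -0.03]] + [[0.00, -0.00, -0.00], [-0.00, 0.01, 0.01], [0.0, -0.01, -0.01]] + [[-0.01, 0.02, 0.02], [0.02, -0.07, -0.07], [-0.03, 0.09, 0.10]]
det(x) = 0.00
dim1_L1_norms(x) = [0.2, 0.17, 0.18]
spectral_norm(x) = 0.18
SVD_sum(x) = [[0.08,0.02,-0.01],[0.12,0.03,-0.02],[-0.09,-0.03,0.01]] + [[-0.01, 0.06, 0.06], [0.00, -0.00, -0.0], [-0.01, 0.05, 0.05]] + [[0.00,-0.0,0.00],[-0.0,0.0,-0.00],[-0.00,0.0,-0.00]]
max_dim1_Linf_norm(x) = 0.12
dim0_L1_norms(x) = [0.29, 0.13, 0.13]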